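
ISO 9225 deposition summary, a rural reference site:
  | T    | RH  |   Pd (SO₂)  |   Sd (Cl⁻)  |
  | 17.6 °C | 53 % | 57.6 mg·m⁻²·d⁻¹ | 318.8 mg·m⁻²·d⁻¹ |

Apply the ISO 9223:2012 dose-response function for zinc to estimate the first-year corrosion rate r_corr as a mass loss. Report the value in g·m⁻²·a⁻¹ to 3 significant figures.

r_corr = 26.4 g·m⁻²·a⁻¹

zinc: temperature factor f = -0.071·(7.6) = -0.5396
  SO₂ term: 0.0129·57.6^0.44·exp(0.046·53-0.5396) = 0.5124
  Sd branch = 0.0175·Sd^0.57·e^(0.008·RH+0.085·T) = 3.191 μm/a
  sum: 0.5124 + 3.191 → r_corr = 3.703 μm/a
Convert to mass loss: 3.703 μm/a × 7.14 g/cm³ = 26.44 g·m⁻²·a⁻¹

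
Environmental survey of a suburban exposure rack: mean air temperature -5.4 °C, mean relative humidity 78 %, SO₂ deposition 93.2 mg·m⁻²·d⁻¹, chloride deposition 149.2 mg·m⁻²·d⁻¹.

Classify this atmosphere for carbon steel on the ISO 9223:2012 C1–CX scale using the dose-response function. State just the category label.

carbon steel: T≤10 °C ⇒ hinge +0.150·(-5.4−10) = -2.3100
  sulphur-dioxide contribution → 8.838 μm/a
  chloride contribution → 24.01 μm/a
  ⇒ r_corr(carbon steel) = 32.85 μm/a
32.8 μm/a falls in (25, 50] for carbon steel → category C3

C3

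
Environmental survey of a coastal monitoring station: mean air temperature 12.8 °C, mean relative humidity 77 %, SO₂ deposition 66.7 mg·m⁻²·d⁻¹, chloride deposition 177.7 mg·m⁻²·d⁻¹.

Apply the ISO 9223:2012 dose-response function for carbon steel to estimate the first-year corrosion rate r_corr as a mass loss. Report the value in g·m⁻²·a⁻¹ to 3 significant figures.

r_corr = 916 g·m⁻²·a⁻¹

carbon steel: temperature factor f = -0.054·(2.8) = -0.1512
  sulphur-dioxide contribution → 63.05 μm/a
  chloride contribution → 53.62 μm/a
  total first-year rate 116.7 μm/a
Convert to mass loss: 116.7 μm/a × 7.85 g/cm³ = 915.8 g·m⁻²·a⁻¹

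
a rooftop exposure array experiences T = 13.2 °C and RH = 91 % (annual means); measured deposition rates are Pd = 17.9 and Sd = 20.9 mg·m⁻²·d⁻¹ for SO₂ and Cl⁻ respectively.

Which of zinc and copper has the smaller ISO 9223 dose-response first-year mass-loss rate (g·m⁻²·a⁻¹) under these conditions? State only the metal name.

zinc

zinc: f(T) = -0.071·(T−10) [T>10 °C] = -0.2272
  Pd branch = 0.0129·Pd^0.44·e^(0.046·RH+f) = 2.405 μm/a
  Sd branch = 0.0175·Sd^0.57·e^(0.008·RH+0.085·T) = 0.6295 μm/a
  sum: 2.405 + 0.6295 → r_corr = 3.035 μm/a
  mass loss = 3.035 μm/a × 7.14 g/cm³ = 21.67 g·m⁻²·a⁻¹
copper: T>10 °C ⇒ hinge -0.080·(13.2−10) = -0.2560
  Pd branch = 0.0053·Pd^0.26·e^(0.059·RH+f) = 1.865 μm/a
  Cl⁻ term: 0.01025·20.9^0.27·exp(0.036·91+0.049·13.2) = 1.177
  r_corr = 1.865 + 1.177 = 3.042 μm/a
  mass loss = 3.042 μm/a × 8.96 g/cm³ = 27.25 g·m⁻²·a⁻¹
Ordering by g·m⁻²·a⁻¹: copper (27.3) > zinc (21.7)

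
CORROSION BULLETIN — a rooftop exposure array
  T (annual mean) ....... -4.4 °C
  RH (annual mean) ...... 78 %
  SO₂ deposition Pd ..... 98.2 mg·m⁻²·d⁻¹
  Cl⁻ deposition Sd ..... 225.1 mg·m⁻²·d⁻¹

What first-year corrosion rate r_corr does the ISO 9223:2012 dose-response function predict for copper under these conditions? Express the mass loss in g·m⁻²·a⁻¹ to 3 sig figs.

r_corr = 7.84 g·m⁻²·a⁻¹

copper: f(T) = +0.126·(T−10) [T≤10 °C] = -1.8144
  SO₂ term: 0.0053·98.2^0.26·exp(0.059·78-1.8144) = 0.2837
  Cl⁻ term: 0.01025·225.1^0.27·exp(0.036·78+0.049·-4.4) = 0.5912
  r_corr = 0.2837 + 0.5912 = 0.8749 μm/a
Convert to mass loss: 0.8749 μm/a × 8.96 g/cm³ = 7.839 g·m⁻²·a⁻¹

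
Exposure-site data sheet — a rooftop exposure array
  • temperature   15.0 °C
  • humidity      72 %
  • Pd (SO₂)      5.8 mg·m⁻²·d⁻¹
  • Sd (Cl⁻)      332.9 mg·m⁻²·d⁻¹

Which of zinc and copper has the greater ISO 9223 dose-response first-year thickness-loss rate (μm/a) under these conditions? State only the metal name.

zinc

zinc: temperature factor f = -0.071·(5.0) = -0.3550
  Pd branch = 0.0129·Pd^0.44·e^(0.046·RH+f) = 0.5379 μm/a
  Sd branch = 0.0175·Sd^0.57·e^(0.008·RH+0.085·T) = 3.052 μm/a
  r_corr = 0.5379 + 3.052 = 3.59 μm/a
copper: f(T) = -0.080·(T−10) [T>10 °C] = -0.4000
  Pd branch = 0.0053·Pd^0.26·e^(0.059·RH+f) = 0.3926 μm/a
  Sd branch = 0.01025·Sd^0.27·e^(0.036·RH+0.049·T) = 1.37 μm/a
  sum: 0.3926 + 1.37 → r_corr = 1.762 μm/a
Ordering by μm/a: zinc (3.59) > copper (1.76)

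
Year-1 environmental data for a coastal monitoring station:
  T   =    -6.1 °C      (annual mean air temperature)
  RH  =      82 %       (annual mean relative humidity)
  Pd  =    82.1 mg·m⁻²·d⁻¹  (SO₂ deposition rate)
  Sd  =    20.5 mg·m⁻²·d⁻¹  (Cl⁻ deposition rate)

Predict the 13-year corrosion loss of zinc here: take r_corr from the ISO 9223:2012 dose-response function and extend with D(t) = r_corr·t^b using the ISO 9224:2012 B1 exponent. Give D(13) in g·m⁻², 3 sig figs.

D(13) = 128 g·m⁻²

zinc: T≤10 °C ⇒ hinge +0.038·(-6.1−10) = -0.6118
  SO₂ term: 0.0129·82.1^0.44·exp(0.046·82-0.6118) = 2.115
  Sd branch = 0.0175·Sd^0.57·e^(0.008·RH+0.085·T) = 0.1123 μm/a
  sum: 2.115 + 0.1123 → r_corr = 2.228 μm/a
Power-law: D(13) = r_corr · 13^0.813
  D(13) = 2.228 × 13^0.813 = 2.228 × 8.047 = 17.93 μm
  Mass loss = 17.93 μm × 7.14 g/cm³ = 128 g·m⁻²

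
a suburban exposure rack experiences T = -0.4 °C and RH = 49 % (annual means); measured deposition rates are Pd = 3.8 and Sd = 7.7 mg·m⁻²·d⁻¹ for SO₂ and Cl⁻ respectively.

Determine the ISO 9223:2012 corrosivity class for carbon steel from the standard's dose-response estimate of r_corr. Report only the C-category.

carbon steel: temperature factor f = +0.150·(-10.4) = -1.5600
  sulphur-dioxide contribution → 1.984 μm/a
  chloride contribution → 1.793 μm/a
  ⇒ r_corr(carbon steel) = 3.777 μm/a
Category bounds: 1.3…25 μm/a bracket r_corr ⇒ C2

C2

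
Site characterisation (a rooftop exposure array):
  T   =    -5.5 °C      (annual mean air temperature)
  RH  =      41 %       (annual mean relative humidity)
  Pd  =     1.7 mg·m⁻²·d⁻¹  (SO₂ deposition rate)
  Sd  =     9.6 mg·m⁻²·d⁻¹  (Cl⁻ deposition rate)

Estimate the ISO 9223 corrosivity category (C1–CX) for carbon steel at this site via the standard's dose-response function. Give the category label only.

C2

carbon steel: T≤10 °C ⇒ hinge +0.150·(-5.5−10) = -2.3250
  sulphur-dioxide contribution → 0.5178 μm/a
  chloride contribution → 1.287 μm/a
  ⇒ r_corr(carbon steel) = 1.805 μm/a
ISO 9223 Table 2 (carbon steel): 1.3 < 1.81 ≤ 25 μm/a ⇒ C2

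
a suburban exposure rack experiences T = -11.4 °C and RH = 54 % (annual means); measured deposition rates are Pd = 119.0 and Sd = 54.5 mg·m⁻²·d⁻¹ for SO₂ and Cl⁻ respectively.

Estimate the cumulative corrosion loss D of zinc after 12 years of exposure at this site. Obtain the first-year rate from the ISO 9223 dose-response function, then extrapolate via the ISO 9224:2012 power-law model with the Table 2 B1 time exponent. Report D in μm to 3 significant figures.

D(12) = 4.99 μm

zinc: temperature factor f = +0.038·(-21.4) = -0.8132
  Pd branch = 0.0129·Pd^0.44·e^(0.046·RH+f) = 0.5616 μm/a
  Cl⁻ term: 0.0175·54.5^0.57·exp(0.008·54+0.085·-11.4) = 0.0999
  sum: 0.5616 + 0.0999 → r_corr = 0.6615 μm/a
ISO 9224: D(t) = r_corr · t^b with b = 0.813 (zinc, B1)
  D(12) = 0.6615 × 12^0.813 = 0.6615 × 7.54 = 4.988 μm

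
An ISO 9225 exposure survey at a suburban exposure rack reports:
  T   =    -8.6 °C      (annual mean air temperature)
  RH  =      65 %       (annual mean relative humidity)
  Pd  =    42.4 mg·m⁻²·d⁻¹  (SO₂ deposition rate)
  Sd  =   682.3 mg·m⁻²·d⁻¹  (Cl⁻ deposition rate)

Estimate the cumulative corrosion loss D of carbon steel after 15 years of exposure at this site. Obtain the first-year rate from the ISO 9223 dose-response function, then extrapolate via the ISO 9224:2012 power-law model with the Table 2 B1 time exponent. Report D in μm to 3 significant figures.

carbon steel: temperature factor f = +0.150·(-18.6) = -2.7900
  SO₂ term: 1.77·42.4^0.52·exp(0.02·65-2.7900) = 2.8
  Sd branch = 0.102·Sd^0.62·e^(0.033·RH+0.04·T) = 35.3 μm/a
  sum: 2.8 + 35.3 → r_corr = 38.1 μm/a
Power-law: D(15) = r_corr · 15^0.523
  D(15) = 38.1 × 15^0.523 = 38.1 × 4.122 = 157.1 μm

D(15) = 157 μm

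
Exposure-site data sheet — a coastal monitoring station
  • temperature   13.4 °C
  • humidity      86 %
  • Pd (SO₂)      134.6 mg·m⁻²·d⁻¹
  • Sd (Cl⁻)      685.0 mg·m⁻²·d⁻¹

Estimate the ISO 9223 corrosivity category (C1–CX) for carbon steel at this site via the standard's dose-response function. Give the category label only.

CX

carbon steel: f(T) = -0.054·(T−10) [T>10 °C] = -0.1836
  SO₂ term: 1.77·134.6^0.52·exp(0.02·86-0.1836) = 105.3
  Sd branch = 0.102·Sd^0.62·e^(0.033·RH+0.04·T) = 170.6 μm/a
  sum: 105.3 + 170.6 → r_corr = 275.9 μm/a
Category bounds: 200…700 μm/a bracket r_corr ⇒ CX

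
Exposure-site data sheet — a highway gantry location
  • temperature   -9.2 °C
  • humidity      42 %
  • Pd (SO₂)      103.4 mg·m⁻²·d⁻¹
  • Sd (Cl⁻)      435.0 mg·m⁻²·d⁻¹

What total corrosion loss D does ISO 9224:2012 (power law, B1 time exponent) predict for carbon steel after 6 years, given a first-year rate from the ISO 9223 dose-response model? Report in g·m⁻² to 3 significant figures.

carbon steel: T≤10 °C ⇒ hinge +0.150·(-9.2−10) = -2.8800
  Pd branch = 1.77·Pd^0.52·e^(0.02·RH+f) = 2.568 μm/a
  Sd branch = 0.102·Sd^0.62·e^(0.033·RH+0.04·T) = 12.21 μm/a
  sum: 2.568 + 12.21 → r_corr = 14.77 μm/a
ISO 9224: D(t) = r_corr · t^b with b = 0.523 (carbon steel, B1)
  D(6) = 14.77 × 6^0.523 = 14.77 × 2.553 = 37.71 μm
  Mass loss = 37.71 μm × 7.85 g/cm³ = 296 g·m⁻²

D(6) = 296 g·m⁻²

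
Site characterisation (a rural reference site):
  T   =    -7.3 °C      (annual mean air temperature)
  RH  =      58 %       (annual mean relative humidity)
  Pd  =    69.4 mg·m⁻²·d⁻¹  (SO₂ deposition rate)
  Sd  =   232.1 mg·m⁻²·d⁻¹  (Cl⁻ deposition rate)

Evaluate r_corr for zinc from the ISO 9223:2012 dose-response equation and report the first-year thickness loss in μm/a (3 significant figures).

zinc: T≤10 °C ⇒ hinge +0.038·(-7.3−10) = -0.6574
  SO₂ term: 0.0129·69.4^0.44·exp(0.046·58-0.6574) = 0.6223
  Cl⁻ term: 0.0175·232.1^0.57·exp(0.008·58+0.085·-7.3) = 0.3338
  r_corr = 0.6223 + 0.3338 = 0.9561 μm/a

r_corr = 0.956 μm/a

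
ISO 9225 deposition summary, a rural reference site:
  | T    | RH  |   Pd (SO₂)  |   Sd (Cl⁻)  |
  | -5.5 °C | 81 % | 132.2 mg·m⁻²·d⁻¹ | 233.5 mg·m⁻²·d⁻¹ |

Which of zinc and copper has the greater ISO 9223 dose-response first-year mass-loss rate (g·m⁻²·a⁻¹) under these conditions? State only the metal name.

zinc: T≤10 °C ⇒ hinge +0.038·(-5.5−10) = -0.5890
  Pd branch = 0.0129·Pd^0.44·e^(0.046·RH+f) = 2.549 μm/a
  Sd branch = 0.0175·Sd^0.57·e^(0.008·RH+0.085·T) = 0.4692 μm/a
  r_corr = 2.549 + 0.4692 = 3.018 μm/a
  mass loss = 3.018 μm/a × 7.14 g/cm³ = 21.55 g·m⁻²·a⁻¹
copper: f(T) = +0.126·(T−10) [T≤10 °C] = -1.9530
  SO₂ term: 0.0053·132.2^0.26·exp(0.059·81-1.9530) = 0.3185
  Sd branch = 0.01025·Sd^0.27·e^(0.036·RH+0.049·T) = 0.6303 μm/a
  r_corr = 0.3185 + 0.6303 = 0.9488 μm/a
  mass loss = 0.9488 μm/a × 8.96 g/cm³ = 8.501 g·m⁻²·a⁻¹
Ordering by g·m⁻²·a⁻¹: zinc (21.5) > copper (8.5)

zinc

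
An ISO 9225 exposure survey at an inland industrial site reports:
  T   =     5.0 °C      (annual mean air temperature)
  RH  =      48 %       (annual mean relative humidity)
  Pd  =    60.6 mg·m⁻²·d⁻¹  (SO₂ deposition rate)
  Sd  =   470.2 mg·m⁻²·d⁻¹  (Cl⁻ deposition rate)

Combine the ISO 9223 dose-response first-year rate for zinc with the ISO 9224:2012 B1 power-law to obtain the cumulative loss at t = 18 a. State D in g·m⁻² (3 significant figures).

D(18) = 142 g·m⁻²

zinc: f(T) = +0.038·(T−10) [T≤10 °C] = -0.1900
  SO₂ term: 0.0129·60.6^0.44·exp(0.046·48-0.1900) = 0.5906
  Sd branch = 0.0175·Sd^0.57·e^(0.008·RH+0.085·T) = 1.311 μm/a
  r_corr = 0.5906 + 1.311 = 1.902 μm/a
Long-term exponent b (ISO 9224 Table 2, B1) = 0.813
  D(18) = 1.902 × 18^0.813 = 1.902 × 10.48 = 19.94 μm
  Mass loss = 19.94 μm × 7.14 g/cm³ = 142.3 g·m⁻²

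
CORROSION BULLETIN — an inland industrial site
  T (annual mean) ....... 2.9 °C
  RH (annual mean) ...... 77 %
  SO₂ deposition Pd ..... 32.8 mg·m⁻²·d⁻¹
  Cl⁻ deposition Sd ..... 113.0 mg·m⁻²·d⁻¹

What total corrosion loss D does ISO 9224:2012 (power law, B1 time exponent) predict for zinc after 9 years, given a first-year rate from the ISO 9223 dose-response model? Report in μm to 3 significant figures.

D(9) = 13.1 μm

zinc: temperature factor f = +0.038·(-7.1) = -0.2698
  SO₂ term: 0.0129·32.8^0.44·exp(0.046·77-0.2698) = 1.58
  Cl⁻ term: 0.0175·113.0^0.57·exp(0.008·77+0.085·2.9) = 0.6136
  r_corr = 1.58 + 0.6136 = 2.194 μm/a
ISO 9224: D(t) = r_corr · t^b with b = 0.813 (zinc, B1)
  D(9) = 2.194 × 9^0.813 = 2.194 × 5.968 = 13.09 μm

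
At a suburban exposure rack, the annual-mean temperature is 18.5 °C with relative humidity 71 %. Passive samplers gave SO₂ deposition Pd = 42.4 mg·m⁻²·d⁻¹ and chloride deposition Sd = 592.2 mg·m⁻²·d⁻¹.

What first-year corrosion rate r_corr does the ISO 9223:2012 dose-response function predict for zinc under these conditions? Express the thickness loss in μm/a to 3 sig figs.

r_corr = 6.62 μm/a

zinc: f(T) = -0.071·(T−10) [T>10 °C] = -0.6035
  sulphur-dioxide contribution → 0.9615 μm/a
  chloride contribution → 5.662 μm/a
  total first-year rate 6.623 μm/a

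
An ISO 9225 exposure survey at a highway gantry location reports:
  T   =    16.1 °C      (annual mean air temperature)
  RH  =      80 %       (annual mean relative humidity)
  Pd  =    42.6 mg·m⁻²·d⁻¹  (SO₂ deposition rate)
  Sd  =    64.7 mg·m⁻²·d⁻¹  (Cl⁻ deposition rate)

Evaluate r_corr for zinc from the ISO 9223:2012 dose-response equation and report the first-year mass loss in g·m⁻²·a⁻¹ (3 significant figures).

r_corr = 22.4 g·m⁻²·a⁻¹

zinc: T>10 °C ⇒ hinge -0.071·(16.1−10) = -0.4331
  Pd branch = 0.0129·Pd^0.44·e^(0.046·RH+f) = 1.728 μm/a
  Cl⁻ term: 0.0175·64.7^0.57·exp(0.008·80+0.085·16.1) = 1.405
  sum: 1.728 + 1.405 → r_corr = 3.133 μm/a
Convert to mass loss: 3.133 μm/a × 7.14 g/cm³ = 22.37 g·m⁻²·a⁻¹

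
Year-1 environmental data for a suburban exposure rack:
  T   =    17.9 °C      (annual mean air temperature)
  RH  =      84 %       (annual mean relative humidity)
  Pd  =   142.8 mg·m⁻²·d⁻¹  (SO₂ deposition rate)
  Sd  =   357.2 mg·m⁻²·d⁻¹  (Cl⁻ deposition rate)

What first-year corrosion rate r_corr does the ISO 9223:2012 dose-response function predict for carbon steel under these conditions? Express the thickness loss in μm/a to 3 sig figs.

carbon steel: temperature factor f = -0.054·(7.9) = -0.4266
  sulphur-dioxide contribution → 81.8 μm/a
  chloride contribution → 127.7 μm/a
  ⇒ r_corr(carbon steel) = 209.5 μm/a

r_corr = 210 μm/a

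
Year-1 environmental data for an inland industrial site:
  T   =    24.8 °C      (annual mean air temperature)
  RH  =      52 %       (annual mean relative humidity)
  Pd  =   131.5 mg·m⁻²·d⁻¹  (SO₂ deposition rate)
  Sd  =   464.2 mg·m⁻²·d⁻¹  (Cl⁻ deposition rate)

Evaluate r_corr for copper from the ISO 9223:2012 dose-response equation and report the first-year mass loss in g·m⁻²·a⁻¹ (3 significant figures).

copper: T>10 °C ⇒ hinge -0.080·(24.8−10) = -1.1840
  SO₂ term: 0.0053·131.5^0.26·exp(0.059·52-1.1840) = 0.124
  Sd branch = 0.01025·Sd^0.27·e^(0.036·RH+0.049·T) = 1.179 μm/a
  sum: 0.124 + 1.179 → r_corr = 1.303 μm/a
Convert to mass loss: 1.303 μm/a × 8.96 g/cm³ = 11.67 g·m⁻²·a⁻¹

r_corr = 11.7 g·m⁻²·a⁻¹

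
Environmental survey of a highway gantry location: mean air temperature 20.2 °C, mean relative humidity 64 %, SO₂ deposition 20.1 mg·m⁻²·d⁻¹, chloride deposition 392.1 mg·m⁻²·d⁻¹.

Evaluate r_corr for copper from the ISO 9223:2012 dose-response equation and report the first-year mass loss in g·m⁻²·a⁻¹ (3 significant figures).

r_corr = 14.4 g·m⁻²·a⁻¹

copper: temperature factor f = -0.080·(10.2) = -0.8160
  SO₂ term: 0.0053·20.1^0.26·exp(0.059·64-0.8160) = 0.2232
  Sd branch = 0.01025·Sd^0.27·e^(0.036·RH+0.049·T) = 1.385 μm/a
  sum: 0.2232 + 1.385 → r_corr = 1.608 μm/a
Convert to mass loss: 1.608 μm/a × 8.96 g/cm³ = 14.41 g·m⁻²·a⁻¹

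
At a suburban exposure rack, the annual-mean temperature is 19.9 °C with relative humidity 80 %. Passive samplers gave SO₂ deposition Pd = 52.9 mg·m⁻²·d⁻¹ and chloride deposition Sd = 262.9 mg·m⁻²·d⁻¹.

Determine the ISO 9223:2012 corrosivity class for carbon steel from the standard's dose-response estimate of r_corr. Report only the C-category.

carbon steel: f(T) = -0.054·(T−10) [T>10 °C] = -0.5346
  sulphur-dioxide contribution → 40.45 μm/a
  chloride contribution → 100.3 μm/a
  ⇒ r_corr(carbon steel) = 140.7 μm/a
Category bounds: 80…200 μm/a bracket r_corr ⇒ C5

C5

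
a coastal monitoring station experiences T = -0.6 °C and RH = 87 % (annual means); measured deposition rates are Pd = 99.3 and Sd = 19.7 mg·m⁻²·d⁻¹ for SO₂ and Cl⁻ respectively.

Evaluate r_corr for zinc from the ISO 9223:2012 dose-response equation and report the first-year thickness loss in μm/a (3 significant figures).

zinc: T≤10 °C ⇒ hinge +0.038·(-0.6−10) = -0.4028
  SO₂ term: 0.0129·99.3^0.44·exp(0.046·87-0.4028) = 3.567
  Cl⁻ term: 0.0175·19.7^0.57·exp(0.008·87+0.085·-0.6) = 0.1824
  r_corr = 3.567 + 0.1824 = 3.75 μm/a

r_corr = 3.75 μm/a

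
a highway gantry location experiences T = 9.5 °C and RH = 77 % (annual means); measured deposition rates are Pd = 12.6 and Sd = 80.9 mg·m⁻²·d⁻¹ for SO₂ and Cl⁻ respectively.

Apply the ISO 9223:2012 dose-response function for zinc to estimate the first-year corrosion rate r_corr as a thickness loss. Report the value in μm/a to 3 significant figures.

r_corr = 2.22 μm/a

zinc: T≤10 °C ⇒ hinge +0.038·(9.5−10) = -0.0190
  SO₂ term: 0.0129·12.6^0.44·exp(0.046·77-0.0190) = 1.333
  Sd branch = 0.0175·Sd^0.57·e^(0.008·RH+0.085·T) = 0.8888 μm/a
  sum: 1.333 + 0.8888 → r_corr = 2.222 μm/a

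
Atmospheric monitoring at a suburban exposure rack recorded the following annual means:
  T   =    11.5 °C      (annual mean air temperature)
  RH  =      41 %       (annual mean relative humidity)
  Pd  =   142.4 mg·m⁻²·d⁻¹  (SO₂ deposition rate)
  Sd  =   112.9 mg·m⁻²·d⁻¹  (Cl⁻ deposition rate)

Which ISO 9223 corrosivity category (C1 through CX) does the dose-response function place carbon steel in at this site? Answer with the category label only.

carbon steel: temperature factor f = -0.054·(1.5) = -0.0810
  Pd branch = 1.77·Pd^0.52·e^(0.02·RH+f) = 48.84 μm/a
  Sd branch = 0.102·Sd^0.62·e^(0.033·RH+0.04·T) = 11.71 μm/a
  r_corr = 48.84 + 11.71 = 60.55 μm/a
Category bounds: 50…80 μm/a bracket r_corr ⇒ C4

C4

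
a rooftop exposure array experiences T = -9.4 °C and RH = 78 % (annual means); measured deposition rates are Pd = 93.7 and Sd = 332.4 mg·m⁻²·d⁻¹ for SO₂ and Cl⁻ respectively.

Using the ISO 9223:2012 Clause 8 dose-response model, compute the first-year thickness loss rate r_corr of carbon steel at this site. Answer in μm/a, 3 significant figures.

r_corr = 38.5 μm/a

carbon steel: temperature factor f = +0.150·(-19.4) = -2.9100
  sulphur-dioxide contribution → 4.864 μm/a
  chloride contribution → 33.62 μm/a
  ⇒ r_corr(carbon steel) = 38.48 μm/a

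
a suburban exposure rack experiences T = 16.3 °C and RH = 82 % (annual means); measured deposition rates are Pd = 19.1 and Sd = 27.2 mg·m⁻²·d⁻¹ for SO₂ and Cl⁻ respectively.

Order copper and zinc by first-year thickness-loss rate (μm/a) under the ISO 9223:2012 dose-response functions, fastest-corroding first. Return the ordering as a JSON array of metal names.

copper: T>10 °C ⇒ hinge -0.080·(16.3−10) = -0.5040
  sulphur-dioxide contribution → 0.8701 μm/a
  chloride contribution → 1.064 μm/a
  total first-year rate 1.934 μm/a
zinc: T>10 °C ⇒ hinge -0.071·(16.3−10) = -0.4473
  sulphur-dioxide contribution → 1.313 μm/a
  chloride contribution → 0.8858 μm/a
  total first-year rate 2.198 μm/a
Ordering by μm/a: zinc (2.2) > copper (1.93)

["zinc", "copper"]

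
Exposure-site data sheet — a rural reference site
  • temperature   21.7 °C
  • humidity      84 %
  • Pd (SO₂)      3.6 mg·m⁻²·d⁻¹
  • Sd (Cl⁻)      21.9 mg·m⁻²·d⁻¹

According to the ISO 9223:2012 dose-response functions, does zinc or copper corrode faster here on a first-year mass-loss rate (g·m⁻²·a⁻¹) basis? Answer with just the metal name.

zinc: T>10 °C ⇒ hinge -0.071·(21.7−10) = -0.8307
  sulphur-dioxide contribution → 0.4707 μm/a
  chloride contribution → 1.259 μm/a
  ⇒ r_corr(zinc) = 1.73 μm/a
  mass loss = 1.73 μm/a × 7.14 g/cm³ = 12.35 g·m⁻²·a⁻¹
copper: f(T) = -0.080·(T−10) [T>10 °C] = -0.9360
  sulphur-dioxide contribution → 0.4119 μm/a
  chloride contribution → 1.405 μm/a
  ⇒ r_corr(copper) = 1.817 μm/a
  mass loss = 1.817 μm/a × 8.96 g/cm³ = 16.28 g·m⁻²·a⁻¹
Ordering by g·m⁻²·a⁻¹: copper (16.3) > zinc (12.3)

copper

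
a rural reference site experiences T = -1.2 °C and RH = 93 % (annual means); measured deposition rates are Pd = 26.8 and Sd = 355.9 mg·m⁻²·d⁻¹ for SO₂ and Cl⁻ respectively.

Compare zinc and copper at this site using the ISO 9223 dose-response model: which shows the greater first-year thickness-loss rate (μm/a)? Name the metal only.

zinc

zinc: T≤10 °C ⇒ hinge +0.038·(-1.2−10) = -0.4256
  SO₂ term: 0.0129·26.8^0.44·exp(0.046·93-0.4256) = 2.583
  Cl⁻ term: 0.0175·355.9^0.57·exp(0.008·93+0.085·-1.2) = 0.9465
  sum: 2.583 + 0.9465 → r_corr = 3.529 μm/a
copper: temperature factor f = +0.126·(-11.2) = -1.4112
  SO₂ term: 0.0053·26.8^0.26·exp(0.059·93-1.4112) = 0.734
  Sd branch = 0.01025·Sd^0.27·e^(0.036·RH+0.049·T) = 1.343 μm/a
  sum: 0.734 + 1.343 → r_corr = 2.077 μm/a
Ordering by μm/a: zinc (3.53) > copper (2.08)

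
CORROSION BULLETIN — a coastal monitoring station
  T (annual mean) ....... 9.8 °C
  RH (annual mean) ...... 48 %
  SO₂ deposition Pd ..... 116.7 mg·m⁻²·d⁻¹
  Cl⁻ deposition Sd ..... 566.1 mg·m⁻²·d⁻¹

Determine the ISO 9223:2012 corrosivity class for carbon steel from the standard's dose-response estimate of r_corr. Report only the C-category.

carbon steel: f(T) = +0.150·(T−10) [T≤10 °C] = -0.0300
  sulphur-dioxide contribution → 53.3 μm/a
  chloride contribution → 37.46 μm/a
  ⇒ r_corr(carbon steel) = 90.76 μm/a
90.8 μm/a falls in (80, 200] for carbon steel → category C5

C5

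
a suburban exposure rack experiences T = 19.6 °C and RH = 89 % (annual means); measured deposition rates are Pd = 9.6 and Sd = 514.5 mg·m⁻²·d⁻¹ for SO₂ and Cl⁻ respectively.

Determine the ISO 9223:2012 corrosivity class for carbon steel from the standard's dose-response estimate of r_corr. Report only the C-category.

carbon steel: temperature factor f = -0.054·(9.6) = -0.5184
  SO₂ term: 1.77·9.6^0.52·exp(0.02·89-0.5184) = 20.26
  Cl⁻ term: 0.102·514.5^0.62·exp(0.033·89+0.04·19.6) = 202.1
  sum: 20.26 + 202.1 → r_corr = 222.4 μm/a
ISO 9223 Table 2 (carbon steel): 200 < 222 ≤ 700 μm/a ⇒ CX

CX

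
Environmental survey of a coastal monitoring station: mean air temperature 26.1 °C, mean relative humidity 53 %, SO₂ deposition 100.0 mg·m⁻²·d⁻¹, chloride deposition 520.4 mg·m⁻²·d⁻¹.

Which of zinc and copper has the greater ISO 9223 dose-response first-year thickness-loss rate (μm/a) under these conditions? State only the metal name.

zinc: temperature factor f = -0.071·(16.1) = -1.1431
  sulphur-dioxide contribution → 0.3572 μm/a
  chloride contribution → 8.689 μm/a
  ⇒ r_corr(zinc) = 9.046 μm/a
copper: T>10 °C ⇒ hinge -0.080·(26.1−10) = -1.2880
  sulphur-dioxide contribution → 0.1104 μm/a
  chloride contribution → 1.343 μm/a
  ⇒ r_corr(copper) = 1.454 μm/a
Ordering by μm/a: zinc (9.05) > copper (1.45)

zinc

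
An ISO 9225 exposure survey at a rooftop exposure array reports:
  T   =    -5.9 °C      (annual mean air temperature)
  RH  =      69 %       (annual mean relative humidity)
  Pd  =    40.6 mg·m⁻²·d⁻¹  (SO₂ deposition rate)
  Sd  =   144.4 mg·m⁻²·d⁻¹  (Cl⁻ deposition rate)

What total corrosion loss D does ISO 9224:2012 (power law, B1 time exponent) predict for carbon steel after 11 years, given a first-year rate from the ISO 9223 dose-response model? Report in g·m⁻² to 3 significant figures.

carbon steel: T≤10 °C ⇒ hinge +0.150·(-5.9−10) = -2.3850
  SO₂ term: 1.77·40.6^0.52·exp(0.02·69-2.3850) = 4.446
  Cl⁻ term: 0.102·144.4^0.62·exp(0.033·69+0.04·-5.9) = 17.14
  sum: 4.446 + 17.14 → r_corr = 21.58 μm/a
ISO 9224: D(t) = r_corr · t^b with b = 0.523 (carbon steel, B1)
  D(11) = 21.58 × 11^0.523 = 21.58 × 3.505 = 75.64 μm
  Mass loss = 75.64 μm × 7.85 g/cm³ = 593.8 g·m⁻²

D(11) = 594 g·m⁻²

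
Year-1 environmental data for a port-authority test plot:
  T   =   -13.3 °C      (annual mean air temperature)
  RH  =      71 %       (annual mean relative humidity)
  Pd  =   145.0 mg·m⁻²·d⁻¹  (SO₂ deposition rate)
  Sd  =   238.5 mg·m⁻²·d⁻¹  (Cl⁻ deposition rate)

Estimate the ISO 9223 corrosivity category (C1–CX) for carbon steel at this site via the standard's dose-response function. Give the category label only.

carbon steel: temperature factor f = +0.150·(-23.3) = -3.4950
  SO₂ term: 1.77·145.0^0.52·exp(0.02·71-3.4950) = 2.956
  Sd branch = 0.102·Sd^0.62·e^(0.033·RH+0.04·T) = 18.58 μm/a
  r_corr = 2.956 + 18.58 = 21.54 μm/a
Category bounds: 1.3…25 μm/a bracket r_corr ⇒ C2

C2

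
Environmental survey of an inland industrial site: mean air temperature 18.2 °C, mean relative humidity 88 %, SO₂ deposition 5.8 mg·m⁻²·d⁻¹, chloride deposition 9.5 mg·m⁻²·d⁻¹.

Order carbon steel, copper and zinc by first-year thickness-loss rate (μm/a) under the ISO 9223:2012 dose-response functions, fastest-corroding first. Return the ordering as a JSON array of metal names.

carbon steel: temperature factor f = -0.054·(8.2) = -0.4428
  Pd branch = 1.77·Pd^0.52·e^(0.02·RH+f) = 16.48 μm/a
  Cl⁻ term: 0.102·9.5^0.62·exp(0.033·88+0.04·18.2) = 15.56
  sum: 16.48 + 15.56 → r_corr = 32.05 μm/a
copper: temperature factor f = -0.080·(8.2) = -0.6560
  Pd branch = 0.0053·Pd^0.26·e^(0.059·RH+f) = 0.7811 μm/a
  Sd branch = 0.01025·Sd^0.27·e^(0.036·RH+0.049·T) = 1.091 μm/a
  sum: 0.7811 + 1.091 → r_corr = 1.872 μm/a
zinc: f(T) = -0.071·(T−10) [T>10 °C] = -0.5822
  SO₂ term: 0.0129·5.8^0.44·exp(0.046·88-0.5822) = 0.8947
  Sd branch = 0.0175·Sd^0.57·e^(0.008·RH+0.085·T) = 0.5997 μm/a
  r_corr = 0.8947 + 0.5997 = 1.494 μm/a
Ordering by μm/a: carbon steel (32) > copper (1.87) > zinc (1.49)

["carbon steel", "copper", "zinc"]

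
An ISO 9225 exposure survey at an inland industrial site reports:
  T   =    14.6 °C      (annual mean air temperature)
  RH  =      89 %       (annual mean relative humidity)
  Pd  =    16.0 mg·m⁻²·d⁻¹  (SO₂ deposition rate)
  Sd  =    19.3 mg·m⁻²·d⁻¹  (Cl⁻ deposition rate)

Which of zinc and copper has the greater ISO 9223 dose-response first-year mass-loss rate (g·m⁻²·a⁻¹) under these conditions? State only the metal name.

copper

zinc: T>10 °C ⇒ hinge -0.071·(14.6−10) = -0.3266
  Pd branch = 0.0129·Pd^0.44·e^(0.046·RH+f) = 1.89 μm/a
  Sd branch = 0.0175·Sd^0.57·e^(0.008·RH+0.085·T) = 0.6668 μm/a
  r_corr = 1.89 + 0.6668 = 2.557 μm/a
  mass loss = 2.557 μm/a × 7.14 g/cm³ = 18.26 g·m⁻²·a⁻¹
copper: T>10 °C ⇒ hinge -0.080·(14.6−10) = -0.3680
  Pd branch = 0.0053·Pd^0.26·e^(0.059·RH+f) = 1.439 μm/a
  Cl⁻ term: 0.01025·19.3^0.27·exp(0.036·89+0.049·14.6) = 1.148
  sum: 1.439 + 1.148 → r_corr = 2.587 μm/a
  mass loss = 2.587 μm/a × 8.96 g/cm³ = 23.18 g·m⁻²·a⁻¹
Ordering by g·m⁻²·a⁻¹: copper (23.2) > zinc (18.3)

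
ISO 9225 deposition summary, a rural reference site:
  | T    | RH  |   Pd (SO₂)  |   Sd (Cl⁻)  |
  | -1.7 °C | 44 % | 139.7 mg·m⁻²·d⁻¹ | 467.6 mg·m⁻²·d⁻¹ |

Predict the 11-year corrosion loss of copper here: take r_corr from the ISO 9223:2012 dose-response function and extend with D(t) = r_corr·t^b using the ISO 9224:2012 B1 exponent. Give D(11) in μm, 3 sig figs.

D(11) = 1.49 μm

copper: T≤10 °C ⇒ hinge +0.126·(-1.7−10) = -1.4742
  sulphur-dioxide contribution → 0.05878 μm/a
  chloride contribution → 0.2417 μm/a
  ⇒ r_corr(copper) = 0.3005 μm/a
Power-law: D(11) = r_corr · 11^0.667
  D(11) = 0.3005 × 11^0.667 = 0.3005 × 4.95 = 1.488 μm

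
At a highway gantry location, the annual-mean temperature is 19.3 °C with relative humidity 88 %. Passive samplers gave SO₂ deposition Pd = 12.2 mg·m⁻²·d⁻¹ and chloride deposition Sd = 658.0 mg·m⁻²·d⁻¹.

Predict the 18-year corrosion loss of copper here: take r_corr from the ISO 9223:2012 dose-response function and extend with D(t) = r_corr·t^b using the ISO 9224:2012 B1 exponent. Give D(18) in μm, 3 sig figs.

copper: f(T) = -0.080·(T−10) [T>10 °C] = -0.7440
  Pd branch = 0.0053·Pd^0.26·e^(0.059·RH+f) = 0.8679 μm/a
  Cl⁻ term: 0.01025·658.0^0.27·exp(0.036·88+0.049·19.3) = 3.616
  sum: 0.8679 + 3.616 → r_corr = 4.484 μm/a
Long-term exponent b (ISO 9224 Table 2, B1) = 0.667
  D(18) = 4.484 × 18^0.667 = 4.484 × 6.875 = 30.82 μm

D(18) = 30.8 μm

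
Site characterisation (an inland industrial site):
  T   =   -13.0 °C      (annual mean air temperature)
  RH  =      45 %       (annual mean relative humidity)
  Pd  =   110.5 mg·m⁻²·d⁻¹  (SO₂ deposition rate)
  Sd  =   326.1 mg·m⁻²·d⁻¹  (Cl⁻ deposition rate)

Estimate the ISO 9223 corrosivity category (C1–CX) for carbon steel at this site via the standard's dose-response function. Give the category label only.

carbon steel: temperature factor f = +0.150·(-23.0) = -3.4500
  SO₂ term: 1.77·110.5^0.52·exp(0.02·45-3.4500) = 1.596
  Sd branch = 0.102·Sd^0.62·e^(0.033·RH+0.04·T) = 9.682 μm/a
  sum: 1.596 + 9.682 → r_corr = 11.28 μm/a
Category bounds: 1.3…25 μm/a bracket r_corr ⇒ C2

C2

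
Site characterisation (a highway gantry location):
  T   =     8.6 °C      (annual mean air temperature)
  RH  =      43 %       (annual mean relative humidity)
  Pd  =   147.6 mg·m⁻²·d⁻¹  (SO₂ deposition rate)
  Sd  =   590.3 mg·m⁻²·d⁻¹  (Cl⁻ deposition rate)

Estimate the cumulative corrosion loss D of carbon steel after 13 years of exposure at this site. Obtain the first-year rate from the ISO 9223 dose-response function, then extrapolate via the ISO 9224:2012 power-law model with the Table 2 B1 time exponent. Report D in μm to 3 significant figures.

carbon steel: temperature factor f = +0.150·(-1.4) = -0.2100
  Pd branch = 1.77·Pd^0.52·e^(0.02·RH+f) = 45.52 μm/a
  Cl⁻ term: 0.102·590.3^0.62·exp(0.033·43+0.04·8.6) = 31.07
  sum: 45.52 + 31.07 → r_corr = 76.59 μm/a
Power-law: D(13) = r_corr · 13^0.523
  D(13) = 76.59 × 13^0.523 = 76.59 × 3.825 = 292.9 μm

D(13) = 293 μm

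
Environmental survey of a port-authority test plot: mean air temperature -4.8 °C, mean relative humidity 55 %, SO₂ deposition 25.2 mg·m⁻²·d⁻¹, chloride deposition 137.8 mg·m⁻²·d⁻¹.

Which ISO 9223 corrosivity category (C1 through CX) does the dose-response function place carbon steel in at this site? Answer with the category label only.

C2

carbon steel: T≤10 °C ⇒ hinge +0.150·(-4.8−10) = -2.2200
  sulphur-dioxide contribution → 3.092 μm/a
  chloride contribution → 10.96 μm/a
  ⇒ r_corr(carbon steel) = 14.05 μm/a
ISO 9223 Table 2 (carbon steel): 1.3 < 14.1 ≤ 25 μm/a ⇒ C2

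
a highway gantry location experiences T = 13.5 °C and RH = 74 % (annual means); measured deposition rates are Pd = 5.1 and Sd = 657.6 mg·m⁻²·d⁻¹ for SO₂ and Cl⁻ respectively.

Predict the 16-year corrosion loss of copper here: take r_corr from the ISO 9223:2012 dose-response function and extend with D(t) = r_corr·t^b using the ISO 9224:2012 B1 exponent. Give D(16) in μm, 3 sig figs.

copper: f(T) = -0.080·(T−10) [T>10 °C] = -0.2800
  Pd branch = 0.0053·Pd^0.26·e^(0.059·RH+f) = 0.4817 μm/a
  Sd branch = 0.01025·Sd^0.27·e^(0.036·RH+0.049·T) = 1.644 μm/a
  r_corr = 0.4817 + 1.644 = 2.125 μm/a
Long-term exponent b (ISO 9224 Table 2, B1) = 0.667
  D(16) = 2.125 × 16^0.667 = 2.125 × 6.355 = 13.51 μm

D(16) = 13.5 μm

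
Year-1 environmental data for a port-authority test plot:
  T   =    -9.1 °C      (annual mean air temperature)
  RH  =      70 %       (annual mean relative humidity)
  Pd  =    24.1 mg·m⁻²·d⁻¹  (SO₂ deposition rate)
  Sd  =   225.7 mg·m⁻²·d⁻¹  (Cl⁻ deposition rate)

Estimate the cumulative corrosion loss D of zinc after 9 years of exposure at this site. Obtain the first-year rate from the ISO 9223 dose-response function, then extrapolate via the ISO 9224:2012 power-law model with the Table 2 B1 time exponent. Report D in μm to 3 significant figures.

D(9) = 5.63 μm

zinc: f(T) = +0.038·(T−10) [T≤10 °C] = -0.7258
  Pd branch = 0.0129·Pd^0.44·e^(0.046·RH+f) = 0.6337 μm/a
  Cl⁻ term: 0.0175·225.7^0.57·exp(0.008·70+0.085·-9.1) = 0.3103
  r_corr = 0.6337 + 0.3103 = 0.944 μm/a
Power-law: D(9) = r_corr · 9^0.813
  D(9) = 0.944 × 9^0.813 = 0.944 × 5.968 = 5.634 μm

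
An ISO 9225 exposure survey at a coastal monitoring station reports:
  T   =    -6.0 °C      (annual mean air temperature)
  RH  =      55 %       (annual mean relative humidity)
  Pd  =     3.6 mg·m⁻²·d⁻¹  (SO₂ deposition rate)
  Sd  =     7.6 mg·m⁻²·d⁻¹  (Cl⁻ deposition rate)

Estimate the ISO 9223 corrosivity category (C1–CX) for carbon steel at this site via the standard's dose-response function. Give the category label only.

C2

carbon steel: T≤10 °C ⇒ hinge +0.150·(-6.0−10) = -2.4000
  Pd branch = 1.77·Pd^0.52·e^(0.02·RH+f) = 0.939 μm/a
  Sd branch = 0.102·Sd^0.62·e^(0.033·RH+0.04·T) = 1.733 μm/a
  sum: 0.939 + 1.733 → r_corr = 2.672 μm/a
ISO 9223 Table 2 (carbon steel): 1.3 < 2.67 ≤ 25 μm/a ⇒ C2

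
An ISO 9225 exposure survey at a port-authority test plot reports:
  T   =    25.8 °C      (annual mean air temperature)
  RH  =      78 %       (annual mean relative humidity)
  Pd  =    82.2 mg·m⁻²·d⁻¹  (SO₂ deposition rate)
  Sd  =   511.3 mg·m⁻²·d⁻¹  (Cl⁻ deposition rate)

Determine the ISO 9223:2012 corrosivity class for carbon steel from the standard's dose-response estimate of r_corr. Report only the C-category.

carbon steel: f(T) = -0.054·(T−10) [T>10 °C] = -0.8532
  sulphur-dioxide contribution → 35.54 μm/a
  chloride contribution → 179.5 μm/a
  ⇒ r_corr(carbon steel) = 215 μm/a
ISO 9223 Table 2 (carbon steel): 200 < 215 ≤ 700 μm/a ⇒ CX

CX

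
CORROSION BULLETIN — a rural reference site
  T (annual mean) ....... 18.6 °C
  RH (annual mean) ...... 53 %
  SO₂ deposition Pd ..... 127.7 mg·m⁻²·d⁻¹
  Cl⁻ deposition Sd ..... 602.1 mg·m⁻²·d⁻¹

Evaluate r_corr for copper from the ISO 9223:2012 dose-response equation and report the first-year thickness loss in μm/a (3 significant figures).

copper: f(T) = -0.080·(T−10) [T>10 °C] = -0.6880
  SO₂ term: 0.0053·127.7^0.26·exp(0.059·53-0.6880) = 0.2144
  Sd branch = 0.01025·Sd^0.27·e^(0.036·RH+0.049·T) = 0.9676 μm/a
  r_corr = 0.2144 + 0.9676 = 1.182 μm/a

r_corr = 1.18 μm/a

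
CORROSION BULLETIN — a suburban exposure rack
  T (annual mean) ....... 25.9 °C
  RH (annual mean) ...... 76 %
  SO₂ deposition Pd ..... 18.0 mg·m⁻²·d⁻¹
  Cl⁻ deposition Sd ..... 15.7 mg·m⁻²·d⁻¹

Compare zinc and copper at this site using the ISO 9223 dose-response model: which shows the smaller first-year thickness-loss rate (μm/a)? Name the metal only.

zinc: temperature factor f = -0.071·(15.9) = -1.1289
  Pd branch = 0.0129·Pd^0.44·e^(0.046·RH+f) = 0.4908 μm/a
  Cl⁻ term: 0.0175·15.7^0.57·exp(0.008·76+0.085·25.9) = 1.396
  r_corr = 0.4908 + 1.396 = 1.887 μm/a
copper: f(T) = -0.080·(T−10) [T>10 °C] = -1.2720
  SO₂ term: 0.0053·18.0^0.26·exp(0.059·76-1.2720) = 0.279
  Cl⁻ term: 0.01025·15.7^0.27·exp(0.036·76+0.049·25.9) = 1.183
  sum: 0.279 + 1.183 → r_corr = 1.462 μm/a
Ordering by μm/a: zinc (1.89) > copper (1.46)

copper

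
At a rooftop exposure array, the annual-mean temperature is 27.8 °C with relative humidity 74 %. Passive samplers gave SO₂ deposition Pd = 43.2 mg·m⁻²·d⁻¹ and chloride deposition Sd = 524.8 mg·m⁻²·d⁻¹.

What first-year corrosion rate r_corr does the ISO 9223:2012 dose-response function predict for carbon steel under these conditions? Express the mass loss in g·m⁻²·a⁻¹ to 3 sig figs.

r_corr = 1.52e+03 g·m⁻²·a⁻¹

carbon steel: T>10 °C ⇒ hinge -0.054·(27.8−10) = -0.9612
  sulphur-dioxide contribution → 21.07 μm/a
  chloride contribution → 173.2 μm/a
  total first-year rate 194.2 μm/a
Convert to mass loss: 194.2 μm/a × 7.85 g/cm³ = 1525 g·m⁻²·a⁻¹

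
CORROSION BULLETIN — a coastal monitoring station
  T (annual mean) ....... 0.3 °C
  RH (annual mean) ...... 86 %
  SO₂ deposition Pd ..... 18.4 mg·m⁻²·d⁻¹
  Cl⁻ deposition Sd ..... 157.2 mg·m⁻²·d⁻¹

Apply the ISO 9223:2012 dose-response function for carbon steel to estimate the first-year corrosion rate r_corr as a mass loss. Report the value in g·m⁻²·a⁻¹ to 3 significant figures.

r_corr = 401 g·m⁻²·a⁻¹

carbon steel: f(T) = +0.150·(T−10) [T≤10 °C] = -1.4550
  SO₂ term: 1.77·18.4^0.52·exp(0.02·86-1.4550) = 10.49
  Sd branch = 0.102·Sd^0.62·e^(0.033·RH+0.04·T) = 40.56 μm/a
  sum: 10.49 + 40.56 → r_corr = 51.05 μm/a
Convert to mass loss: 51.05 μm/a × 7.85 g/cm³ = 400.8 g·m⁻²·a⁻¹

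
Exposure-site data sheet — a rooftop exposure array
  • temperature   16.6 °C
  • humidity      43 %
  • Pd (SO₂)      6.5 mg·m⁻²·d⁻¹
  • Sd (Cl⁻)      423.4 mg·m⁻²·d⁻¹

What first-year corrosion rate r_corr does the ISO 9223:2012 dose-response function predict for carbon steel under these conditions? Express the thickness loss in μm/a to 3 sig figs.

r_corr = 42.6 μm/a

carbon steel: T>10 °C ⇒ hinge -0.054·(16.6−10) = -0.3564
  Pd branch = 1.77·Pd^0.52·e^(0.02·RH+f) = 7.752 μm/a
  Sd branch = 0.102·Sd^0.62·e^(0.033·RH+0.04·T) = 34.82 μm/a
  r_corr = 7.752 + 34.82 = 42.57 μm/a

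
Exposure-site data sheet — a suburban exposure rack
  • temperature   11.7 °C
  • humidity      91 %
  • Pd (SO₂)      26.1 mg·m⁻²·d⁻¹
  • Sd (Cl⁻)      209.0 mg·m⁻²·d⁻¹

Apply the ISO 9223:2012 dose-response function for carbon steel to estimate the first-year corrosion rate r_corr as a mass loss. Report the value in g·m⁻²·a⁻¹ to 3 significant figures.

r_corr = 1.13e+03 g·m⁻²·a⁻¹

carbon steel: f(T) = -0.054·(T−10) [T>10 °C] = -0.0918
  SO₂ term: 1.77·26.1^0.52·exp(0.02·91-0.0918) = 54.35
  Sd branch = 0.102·Sd^0.62·e^(0.033·RH+0.04·T) = 90.06 μm/a
  sum: 54.35 + 90.06 → r_corr = 144.4 μm/a
Convert to mass loss: 144.4 μm/a × 7.85 g/cm³ = 1134 g·m⁻²·a⁻¹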